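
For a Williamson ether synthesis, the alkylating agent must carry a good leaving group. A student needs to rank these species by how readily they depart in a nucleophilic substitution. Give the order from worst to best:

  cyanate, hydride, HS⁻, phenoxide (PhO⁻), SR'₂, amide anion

amide anion < hydride < phenoxide (PhO⁻) < HS⁻ < cyanate < SR'₂

SR'₂: pKₐ(R'₂SH⁺) ≈ -7
cyanate: pKₐ(HOCN) ≈ 3.5
HS⁻: pKₐ(H₂S) ≈ 7
phenoxide (PhO⁻): pKₐ(C₆H₅OH (phenol)) ≈ 10
hydride: pKₐ(H₂) ≈ 36
amide anion: pKₐ(NH₃) ≈ 38
The question asks for worst first, so the sequence is read in increasing leaving-group ability.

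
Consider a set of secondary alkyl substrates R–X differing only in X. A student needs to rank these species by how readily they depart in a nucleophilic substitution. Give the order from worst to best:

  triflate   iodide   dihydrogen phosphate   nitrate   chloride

dihydrogen phosphate < nitrate < chloride < iodide < triflate

triflate: pKₐ(CF₃SO₃H (triflic acid)) ≈ -14
iodide: pKₐ(HI) ≈ -10
chloride: pKₐ(HCl) ≈ -7
nitrate: pKₐ(HNO₃) ≈ -1.3 — resonance-delocalised over three oxygens
dihydrogen phosphate: pKₐ(H₃PO₄) ≈ 2.1
Reversing gives the worst-to-best order requested.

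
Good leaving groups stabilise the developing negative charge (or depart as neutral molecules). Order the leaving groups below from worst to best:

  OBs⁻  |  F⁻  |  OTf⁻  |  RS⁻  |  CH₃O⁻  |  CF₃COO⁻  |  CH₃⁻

CH₃⁻ < CH₃O⁻ < RS⁻ < F⁻ < CF₃COO⁻ < OBs⁻ < OTf⁻

A good leaving group is a weak base: the lower the pKₐ of its conjugate acid, the more readily it departs.
OTf⁻: pKₐ(CF₃SO₃H (triflic acid)) ≈ -14
OBs⁻: pKₐ(p-BrC₆H₄SO₃H) ≈ -2.8
CF₃COO⁻: pKₐ(CF₃COOH) ≈ 0.2
F⁻: pKₐ(HF) ≈ 3.2
RS⁻: pKₐ(RSH (a thiol)) ≈ 10.5
CH₃O⁻: pKₐ(CH₃OH) ≈ 15.5
CH₃⁻: pKₐ(CH₄) ≈ 48
Reversing gives the worst-to-best order requested.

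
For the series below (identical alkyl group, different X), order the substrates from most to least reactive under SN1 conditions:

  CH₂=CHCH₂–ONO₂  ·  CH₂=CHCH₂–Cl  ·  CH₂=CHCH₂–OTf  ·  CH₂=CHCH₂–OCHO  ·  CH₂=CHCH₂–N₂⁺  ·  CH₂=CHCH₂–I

The skeletons are identical, so relative rate is governed entirely by leaving-group ability.
Rank by basicity of the departing species: weakest base leaves most easily.
CH₂=CHCH₂–N₂⁺ loses N₂: no meaningful conjugate acid; N₂ departs as an exceptionally stable neutral molecule
CH₂=CHCH₂–OTf loses OTf⁻: pKₐ(CF₃SO₃H (triflic acid)) ≈ -14
CH₂=CHCH₂–I loses I⁻: pKₐ(HI) ≈ -10
CH₂=CHCH₂–Cl loses Cl⁻: pKₐ(HCl) ≈ -7
CH₂=CHCH₂–ONO₂ loses NO₃⁻: pKₐ(HNO₃) ≈ -1.3
CH₂=CHCH₂–OCHO loses HCOO⁻: pKₐ(HCOOH) ≈ 3.8

CH₂=CHCH₂–N₂⁺ > CH₂=CHCH₂–OTf > CH₂=CHCH₂–I > CH₂=CHCH₂–Cl > CH₂=CHCH₂–ONO₂ > CH₂=CHCH₂–OCHO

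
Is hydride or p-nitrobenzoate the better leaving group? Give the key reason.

p-nitrobenzoate

p-nitrobenzoate is the better leaving group.
pKₐ(p-nitrobenzoic acid) ≈ 3.4 versus pKₐ(H₂) ≈ 36: p-nitrobenzoate is the much weaker base.
Electron-withdrawing nitro group stabilises the carboxylate.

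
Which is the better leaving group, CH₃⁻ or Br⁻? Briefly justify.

Br⁻ is the better leaving group.
pKₐ(HBr) ≈ -9 versus pKₐ(CH₄) ≈ 48: Br⁻ is the much weaker base.
Weak base; good leaving group.

Br⁻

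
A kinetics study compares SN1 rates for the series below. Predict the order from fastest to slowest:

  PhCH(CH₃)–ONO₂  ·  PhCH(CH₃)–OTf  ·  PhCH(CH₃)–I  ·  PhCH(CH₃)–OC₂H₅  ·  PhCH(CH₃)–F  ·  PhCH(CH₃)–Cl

Same R in every case — rank the leaving groups.
A good leaving group is a weak base: the lower the pKₐ of its conjugate acid, the more readily it departs.
PhCH(CH₃)–OTf loses OTf⁻: pKₐ(CF₃SO₃H (triflic acid)) ≈ -14
PhCH(CH₃)–I loses I⁻: pKₐ(HI) ≈ -10
PhCH(CH₃)–Cl loses Cl⁻: pKₐ(HCl) ≈ -7
PhCH(CH₃)–ONO₂ loses NO₃⁻: pKₐ(HNO₃) ≈ -1.3
PhCH(CH₃)–F loses F⁻: pKₐ(HF) ≈ 3.2
PhCH(CH₃)–OC₂H₅ loses CH₃CH₂O⁻: pKₐ(CH₃CH₂OH) ≈ 16

PhCH(CH₃)–OTf > PhCH(CH₃)–I > PhCH(CH₃)–Cl > PhCH(CH₃)–ONO₂ > PhCH(CH₃)–F > PhCH(CH₃)–OC₂H₅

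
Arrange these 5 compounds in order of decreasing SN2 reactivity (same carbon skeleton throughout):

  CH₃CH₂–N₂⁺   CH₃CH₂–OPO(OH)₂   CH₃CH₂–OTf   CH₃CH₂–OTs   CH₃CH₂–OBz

Same R in every case — rank the leaving groups.
Rank by basicity of the departing species: weakest base leaves most easily.
CH₃CH₂–N₂⁺ loses N₂: no meaningful conjugate acid; N₂ departs as an exceptionally stable neutral molecule
CH₃CH₂–OTf loses OTf⁻: pKₐ(CF₃SO₃H (triflic acid)) ≈ -14
CH₃CH₂–OTs loses OTs⁻: pKₐ(p-CH₃C₆H₄SO₃H (TsOH)) ≈ -2.8
CH₃CH₂–OPO(OH)₂ loses H₂PO₄⁻: pKₐ(H₃PO₄) ≈ 2.1
CH₃CH₂–OBz loses PhCOO⁻: pKₐ(C₆H₅COOH) ≈ 4.2

CH₃CH₂–N₂⁺ > CH₃CH₂–OTf > CH₃CH₂–OTs > CH₃CH₂–OPO(OH)₂ > CH₃CH₂–OBz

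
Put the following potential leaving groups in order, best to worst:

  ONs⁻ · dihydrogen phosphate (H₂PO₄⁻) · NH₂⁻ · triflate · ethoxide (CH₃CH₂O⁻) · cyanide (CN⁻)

Rank by basicity of the departing species: weakest base leaves most easily.
triflate: pKₐ(CF₃SO₃H (triflic acid)) ≈ -14
ONs⁻: pKₐ(p-O₂NC₆H₄SO₃H) ≈ -3.5
dihydrogen phosphate (H₂PO₄⁻): pKₐ(H₃PO₄) ≈ 2.1
cyanide (CN⁻): pKₐ(HCN) ≈ 9.2
ethoxide (CH₃CH₂O⁻): pKₐ(CH₃CH₂OH) ≈ 16
NH₂⁻: pKₐ(NH₃) ≈ 38

triflate > ONs⁻ > dihydrogen phosphate (H₂PO₄⁻) > cyanide (CN⁻) > ethoxide (CH₃CH₂O⁻) > NH₂⁻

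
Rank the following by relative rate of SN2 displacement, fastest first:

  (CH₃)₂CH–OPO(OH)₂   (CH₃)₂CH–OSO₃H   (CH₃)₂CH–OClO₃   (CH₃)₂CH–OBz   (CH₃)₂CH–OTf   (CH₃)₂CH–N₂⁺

The skeletons are identical, so relative rate is governed entirely by leaving-group ability.
A good leaving group is a weak base: the lower the pKₐ of its conjugate acid, the more readily it departs.
(CH₃)₂CH–N₂⁺ loses N₂: no meaningful conjugate acid; N₂ departs as an exceptionally stable neutral molecule
(CH₃)₂CH–OTf loses OTf⁻: pKₐ(CF₃SO₃H (triflic acid)) ≈ -14
(CH₃)₂CH–OClO₃ loses ClO₄⁻: pKₐ(HClO₄) ≈ -10
(CH₃)₂CH–OSO₃H loses HSO₄⁻: pKₐ(H₂SO₄) ≈ -3
(CH₃)₂CH–OPO(OH)₂ loses H₂PO₄⁻: pKₐ(H₃PO₄) ≈ 2.1
(CH₃)₂CH–OBz loses PhCOO⁻: pKₐ(C₆H₅COOH) ≈ 4.2

(CH₃)₂CH–N₂⁺ > (CH₃)₂CH–OTf > (CH₃)₂CH–OClO₃ > (CH₃)₂CH–OSO₃H > (CH₃)₂CH–OPO(OH)₂ > (CH₃)₂CH–OBz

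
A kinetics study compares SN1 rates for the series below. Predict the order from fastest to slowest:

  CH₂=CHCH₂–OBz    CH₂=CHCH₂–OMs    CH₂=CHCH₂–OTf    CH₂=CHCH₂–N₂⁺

CH₂=CHCH₂–N₂⁺ > CH₂=CHCH₂–OTf > CH₂=CHCH₂–OMs > CH₂=CHCH₂–OBz

Same R in every case — rank the leaving groups.
Leaving-group ability tracks the stability of the departed species; conjugate-acid pKₐ is the usual yardstick (lower pKₐ → better LG).
CH₂=CHCH₂–N₂⁺ loses N₂: no meaningful conjugate acid; N₂ departs as an exceptionally stable neutral molecule
CH₂=CHCH₂–OTf loses OTf⁻: pKₐ(CF₃SO₃H (triflic acid)) ≈ -14
CH₂=CHCH₂–OMs loses OMs⁻: pKₐ(CH₃SO₃H (MsOH)) ≈ -1.9
CH₂=CHCH₂–OBz loses PhCOO⁻: pKₐ(C₆H₅COOH) ≈ 4.2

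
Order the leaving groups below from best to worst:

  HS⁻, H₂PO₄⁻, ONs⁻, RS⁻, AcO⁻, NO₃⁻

ONs⁻ > NO₃⁻ > H₂PO₄⁻ > AcO⁻ > HS⁻ > RS⁻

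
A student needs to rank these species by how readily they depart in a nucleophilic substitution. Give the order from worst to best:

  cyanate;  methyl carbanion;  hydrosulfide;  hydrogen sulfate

methyl carbanion < hydrosulfide < cyanate < hydrogen sulfate

A good leaving group is a weak base: the lower the pKₐ of its conjugate acid, the more readily it departs.
hydrogen sulfate: pKₐ(H₂SO₄) ≈ -3 — conjugate base of a strong mineral acid
cyanate: pKₐ(HOCN) ≈ 3.5
hydrosulfide: pKₐ(H₂S) ≈ 7
methyl carbanion: pKₐ(CH₄) ≈ 48 — unstabilised carbanion; the worst conceivable leaving group
The question asks for worst first, so the sequence is read in increasing leaving-group ability.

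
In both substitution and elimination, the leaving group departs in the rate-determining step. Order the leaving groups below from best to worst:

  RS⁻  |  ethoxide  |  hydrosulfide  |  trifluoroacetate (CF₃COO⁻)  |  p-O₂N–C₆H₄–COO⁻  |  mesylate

The more stable X⁻ (or X) is on its own — i.e. the weaker a base it is — the better a leaving group it makes.
mesylate: pKₐ(CH₃SO₃H (MsOH)) ≈ -1.9 — resonance-delocalised alkanesulfonate
trifluoroacetate (CF₃COO⁻): pKₐ(CF₃COOH) ≈ 0.2 — strongly electron-withdrawing CF₃ stabilises the carboxylate
p-O₂N–C₆H₄–COO⁻: pKₐ(p-nitrobenzoic acid) ≈ 3.4
hydrosulfide: pKₐ(H₂S) ≈ 7
RS⁻: pKₐ(RSH (a thiol)) ≈ 10.5 — moderately basic; rarely leaves without activation
ethoxide: pKₐ(CH₃CH₂OH) ≈ 16

mesylate > trifluoroacetate (CF₃COO⁻) > p-O₂N–C₆H₄–COO⁻ > hydrosulfide > RS⁻ > ethoxide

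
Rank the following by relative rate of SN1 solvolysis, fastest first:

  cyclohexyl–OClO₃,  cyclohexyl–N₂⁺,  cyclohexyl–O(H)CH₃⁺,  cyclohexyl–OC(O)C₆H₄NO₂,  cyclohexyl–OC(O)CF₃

cyclohexyl–N₂⁺ > cyclohexyl–OClO₃ > cyclohexyl–O(H)CH₃⁺ > cyclohexyl–OC(O)CF₃ > cyclohexyl–OC(O)C₆H₄NO₂

The skeletons are identical, so relative rate is governed entirely by leaving-group ability.
The more stable X⁻ (or X) is on its own — i.e. the weaker a base it is — the better a leaving group it makes.
cyclohexyl–N₂⁺ loses N₂: no meaningful conjugate acid; N₂ departs as an exceptionally stable neutral molecule
cyclohexyl–OClO₃ loses ClO₄⁻: pKₐ(HClO₄) ≈ -10
cyclohexyl–O(H)CH₃⁺ loses R'OH: pKₐ(R'OH₂⁺) ≈ -2.4
cyclohexyl–OC(O)CF₃ loses CF₃COO⁻: pKₐ(CF₃COOH) ≈ 0.2
cyclohexyl–OC(O)C₆H₄NO₂ loses p-O₂N–C₆H₄–COO⁻: pKₐ(p-nitrobenzoic acid) ≈ 3.4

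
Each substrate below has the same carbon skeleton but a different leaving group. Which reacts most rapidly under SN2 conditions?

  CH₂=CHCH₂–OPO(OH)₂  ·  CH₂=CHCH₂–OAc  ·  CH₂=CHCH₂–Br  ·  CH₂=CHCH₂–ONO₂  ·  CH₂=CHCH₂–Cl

CH₂=CHCH₂–Br

Same R in every case — rank the leaving groups.
The more stable X⁻ (or X) is on its own — i.e. the weaker a base it is — the better a leaving group it makes.
CH₂=CHCH₂–Br loses Br⁻: pKₐ(HBr) ≈ -9
CH₂=CHCH₂–Cl loses Cl⁻: pKₐ(HCl) ≈ -7
CH₂=CHCH₂–ONO₂ loses NO₃⁻: pKₐ(HNO₃) ≈ -1.3
CH₂=CHCH₂–OPO(OH)₂ loses H₂PO₄⁻: pKₐ(H₃PO₄) ≈ 2.1
CH₂=CHCH₂–OAc loses AcO⁻: pKₐ(CH₃COOH) ≈ 4.8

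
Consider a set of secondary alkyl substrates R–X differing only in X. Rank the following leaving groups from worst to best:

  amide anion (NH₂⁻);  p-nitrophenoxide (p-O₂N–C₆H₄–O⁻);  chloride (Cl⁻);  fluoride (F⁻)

Leaving-group ability tracks the stability of the departed species; conjugate-acid pKₐ is the usual yardstick (lower pKₐ → better LG).
chloride (Cl⁻): pKₐ(HCl) ≈ -7 — moderately weak base
fluoride (F⁻): pKₐ(HF) ≈ 3.2 — small and strongly basic; the poor halide leaving group
p-nitrophenoxide (p-O₂N–C₆H₄–O⁻): pKₐ(p-nitrophenol) ≈ 7.2 — nitro group delocalises the charge; the classic chromogenic LG
amide anion (NH₂⁻): pKₐ(NH₃) ≈ 38
Reversing gives the worst-to-best order requested.

amide anion (NH₂⁻) < p-nitrophenoxide (p-O₂N–C₆H₄–O⁻) < fluoride (F⁻) < chloride (Cl⁻)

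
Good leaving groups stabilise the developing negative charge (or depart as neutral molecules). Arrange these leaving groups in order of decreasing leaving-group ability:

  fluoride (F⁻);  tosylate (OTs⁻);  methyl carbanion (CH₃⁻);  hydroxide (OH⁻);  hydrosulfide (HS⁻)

A good leaving group is a weak base: the lower the pKₐ of its conjugate acid, the more readily it departs.
tosylate (OTs⁻): pKₐ(p-CH₃C₆H₄SO₃H (TsOH)) ≈ -2.8 — resonance-delocalised arenesulfonate
fluoride (F⁻): pKₐ(HF) ≈ 3.2
hydrosulfide (HS⁻): pKₐ(H₂S) ≈ 7 — larger and more polarisable than the oxygen analogue
hydroxide (OH⁻): pKₐ(H₂O) ≈ 15.7 — strong base; essentially never leaves without prior activation
methyl carbanion (CH₃⁻): pKₐ(CH₄) ≈ 48

tosylate (OTs⁻) > fluoride (F⁻) > hydrosulfide (HS⁻) > hydroxide (OH⁻) > methyl carbanion (CH₃⁻)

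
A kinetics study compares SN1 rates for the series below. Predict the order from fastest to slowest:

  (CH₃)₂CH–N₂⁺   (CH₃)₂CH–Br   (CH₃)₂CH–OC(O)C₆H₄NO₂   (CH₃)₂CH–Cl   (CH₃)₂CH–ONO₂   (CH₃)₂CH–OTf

(CH₃)₂CH–N₂⁺ > (CH₃)₂CH–OTf > (CH₃)₂CH–Br > (CH₃)₂CH–Cl > (CH₃)₂CH–ONO₂ > (CH₃)₂CH–OC(O)C₆H₄NO₂

With the same alkyl group throughout, only the leaving group differentiates the rates.
The more stable X⁻ (or X) is on its own — i.e. the weaker a base it is — the better a leaving group it makes.
(CH₃)₂CH–N₂⁺ loses N₂: no meaningful conjugate acid; N₂ departs as an exceptionally stable neutral molecule
(CH₃)₂CH–OTf loses OTf⁻: pKₐ(CF₃SO₃H (triflic acid)) ≈ -14
(CH₃)₂CH–Br loses Br⁻: pKₐ(HBr) ≈ -9
(CH₃)₂CH–Cl loses Cl⁻: pKₐ(HCl) ≈ -7
(CH₃)₂CH–ONO₂ loses NO₃⁻: pKₐ(HNO₃) ≈ -1.3
(CH₃)₂CH–OC(O)C₆H₄NO₂ loses p-O₂N–C₆H₄–COO⁻: pKₐ(p-nitrobenzoic acid) ≈ 3.4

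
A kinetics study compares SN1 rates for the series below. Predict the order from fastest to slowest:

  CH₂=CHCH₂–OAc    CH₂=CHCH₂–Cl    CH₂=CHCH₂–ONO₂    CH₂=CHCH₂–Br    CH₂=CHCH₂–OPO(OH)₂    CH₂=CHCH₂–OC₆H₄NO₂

Identical carbon frameworks mean the comparison reduces to leaving-group quality.
The more stable X⁻ (or X) is on its own — i.e. the weaker a base it is — the better a leaving group it makes.
CH₂=CHCH₂–Br loses Br⁻: pKₐ(HBr) ≈ -9
CH₂=CHCH₂–Cl loses Cl⁻: pKₐ(HCl) ≈ -7
CH₂=CHCH₂–ONO₂ loses NO₃⁻: pKₐ(HNO₃) ≈ -1.3
CH₂=CHCH₂–OPO(OH)₂ loses H₂PO₄⁻: pKₐ(H₃PO₄) ≈ 2.1
CH₂=CHCH₂–OAc loses AcO⁻: pKₐ(CH₃COOH) ≈ 4.8
CH₂=CHCH₂–OC₆H₄NO₂ loses p-O₂N–C₆H₄–O⁻: pKₐ(p-nitrophenol) ≈ 7.2

CH₂=CHCH₂–Br > CH₂=CHCH₂–Cl > CH₂=CHCH₂–ONO₂ > CH₂=CHCH₂–OPO(OH)₂ > CH₂=CHCH₂–OAc > CH₂=CHCH₂–OC₆H₄NO₂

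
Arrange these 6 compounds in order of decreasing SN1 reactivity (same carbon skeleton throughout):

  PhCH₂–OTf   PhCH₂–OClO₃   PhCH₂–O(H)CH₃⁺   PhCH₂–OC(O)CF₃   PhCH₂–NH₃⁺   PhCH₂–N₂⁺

The skeletons are identical, so relative rate is governed entirely by leaving-group ability.
Rank by basicity of the departing species: weakest base leaves most easily.
PhCH₂–N₂⁺ loses N₂: no meaningful conjugate acid; N₂ departs as an exceptionally stable neutral molecule
PhCH₂–OTf loses OTf⁻: pKₐ(CF₃SO₃H (triflic acid)) ≈ -14
PhCH₂–OClO₃ loses ClO₄⁻: pKₐ(HClO₄) ≈ -10
PhCH₂–O(H)CH₃⁺ loses R'OH: pKₐ(R'OH₂⁺) ≈ -2.4
PhCH₂–OC(O)CF₃ loses CF₃COO⁻: pKₐ(CF₃COOH) ≈ 0.2
PhCH₂–NH₃⁺ loses NH₃: pKₐ(NH₄⁺) ≈ 9.2

PhCH₂–N₂⁺ > PhCH₂–OTf > PhCH₂–OClO₃ > PhCH₂–O(H)CH₃⁺ > PhCH₂–OC(O)CF₃ > PhCH₂–NH₃⁺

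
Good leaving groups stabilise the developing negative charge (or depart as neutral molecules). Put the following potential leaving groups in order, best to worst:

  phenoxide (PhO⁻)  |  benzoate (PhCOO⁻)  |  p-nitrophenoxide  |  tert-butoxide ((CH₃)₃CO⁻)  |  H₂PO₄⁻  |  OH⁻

H₂PO₄⁻ > benzoate (PhCOO⁻) > p-nitrophenoxide > phenoxide (PhO⁻) > OH⁻ > tert-butoxide ((CH₃)₃CO⁻)

H₂PO₄⁻: pKₐ(H₃PO₄) ≈ 2.1
benzoate (PhCOO⁻): pKₐ(C₆H₅COOH) ≈ 4.2
p-nitrophenoxide: pKₐ(p-nitrophenol) ≈ 7.2
phenoxide (PhO⁻): pKₐ(C₆H₅OH (phenol)) ≈ 10
OH⁻: pKₐ(H₂O) ≈ 15.7 — strong base; essentially never leaves without prior activation
tert-butoxide ((CH₃)₃CO⁻): pKₐ(t-BuOH) ≈ 18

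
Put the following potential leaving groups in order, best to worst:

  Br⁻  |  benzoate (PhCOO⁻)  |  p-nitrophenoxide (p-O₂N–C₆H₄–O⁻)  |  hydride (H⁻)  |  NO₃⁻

Br⁻ > NO₃⁻ > benzoate (PhCOO⁻) > p-nitrophenoxide (p-O₂N–C₆H₄–O⁻) > hydride (H⁻)

Br⁻: pKₐ(HBr) ≈ -9
NO₃⁻: pKₐ(HNO₃) ≈ -1.3
benzoate (PhCOO⁻): pKₐ(C₆H₅COOH) ≈ 4.2
p-nitrophenoxide (p-O₂N–C₆H₄–O⁻): pKₐ(p-nitrophenol) ≈ 7.2
hydride (H⁻): pKₐ(H₂) ≈ 36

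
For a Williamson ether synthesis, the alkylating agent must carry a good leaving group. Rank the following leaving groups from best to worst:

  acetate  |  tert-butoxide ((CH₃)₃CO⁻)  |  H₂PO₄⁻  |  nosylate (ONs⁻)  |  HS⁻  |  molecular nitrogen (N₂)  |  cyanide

molecular nitrogen (N₂): no meaningful conjugate acid; N₂ departs as an exceptionally stable neutral molecule
nosylate (ONs⁻): pKₐ(p-O₂NC₆H₄SO₃H) ≈ -3.5
H₂PO₄⁻: pKₐ(H₃PO₄) ≈ 2.1
acetate: pKₐ(CH₃COOH) ≈ 4.8 — resonance-stabilised but still a weak base
HS⁻: pKₐ(H₂S) ≈ 7
cyanide: pKₐ(HCN) ≈ 9.2 — sp carbon stabilises the charge somewhat, but still a poor LG
tert-butoxide ((CH₃)₃CO⁻): pKₐ(t-BuOH) ≈ 18 — bulky, strongly basic alkoxide

molecular nitrogen (N₂) > nosylate (ONs⁻) > H₂PO₄⁻ > acetate > HS⁻ > cyanide > tert-butoxide ((CH₃)₃CO⁻)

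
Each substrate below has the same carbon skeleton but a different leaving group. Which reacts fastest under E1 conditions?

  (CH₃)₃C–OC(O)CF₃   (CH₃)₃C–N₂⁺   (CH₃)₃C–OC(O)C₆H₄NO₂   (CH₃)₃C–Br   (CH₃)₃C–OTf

(CH₃)₃C–N₂⁺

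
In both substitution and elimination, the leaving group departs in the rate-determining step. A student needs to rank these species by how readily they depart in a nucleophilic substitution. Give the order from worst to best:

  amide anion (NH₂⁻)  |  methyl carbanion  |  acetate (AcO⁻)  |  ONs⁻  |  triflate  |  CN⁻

Leaving-group ability tracks the stability of the departed species; conjugate-acid pKₐ is the usual yardstick (lower pKₐ → better LG).
triflate: pKₐ(CF₃SO₃H (triflic acid)) ≈ -14
ONs⁻: pKₐ(p-O₂NC₆H₄SO₃H) ≈ -3.5 — p-nitro group further stabilises the sulfonate
acetate (AcO⁻): pKₐ(CH₃COOH) ≈ 4.8 — resonance-stabilised but still a weak base
CN⁻: pKₐ(HCN) ≈ 9.2 — sp carbon stabilises the charge somewhat, but still a poor LG
amide anion (NH₂⁻): pKₐ(NH₃) ≈ 38
methyl carbanion: pKₐ(CH₄) ≈ 48 — unstabilised carbanion; the worst conceivable leaving group
The question asks for worst first, so the sequence is read in increasing leaving-group ability.

methyl carbanion < amide anion (NH₂⁻) < CN⁻ < acetate (AcO⁻) < ONs⁻ < triflate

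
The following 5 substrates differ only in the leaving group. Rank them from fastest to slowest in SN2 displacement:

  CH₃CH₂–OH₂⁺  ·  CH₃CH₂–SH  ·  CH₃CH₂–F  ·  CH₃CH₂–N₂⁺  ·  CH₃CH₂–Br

Identical carbon frameworks mean the comparison reduces to leaving-group quality.
Leaving-group ability tracks the stability of the departed species; conjugate-acid pKₐ is the usual yardstick (lower pKₐ → better LG).
CH₃CH₂–N₂⁺ loses N₂: no meaningful conjugate acid; N₂ departs as an exceptionally stable neutral molecule
CH₃CH₂–Br loses Br⁻: pKₐ(HBr) ≈ -9
CH₃CH₂–OH₂⁺ loses H₂O: pKₐ(H₃O⁺) ≈ -1.7
CH₃CH₂–F loses F⁻: pKₐ(HF) ≈ 3.2
CH₃CH₂–SH loses HS⁻: pKₐ(H₂S) ≈ 7

CH₃CH₂–N₂⁺ > CH₃CH₂–Br > CH₃CH₂–OH₂⁺ > CH₃CH₂–F > CH₃CH₂–SH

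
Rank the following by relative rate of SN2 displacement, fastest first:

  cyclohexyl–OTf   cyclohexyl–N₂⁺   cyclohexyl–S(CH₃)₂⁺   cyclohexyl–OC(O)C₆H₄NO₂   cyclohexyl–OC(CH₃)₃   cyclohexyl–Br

With the same alkyl group throughout, only the leaving group differentiates the rates.
A good leaving group is a weak base: the lower the pKₐ of its conjugate acid, the more readily it departs.
cyclohexyl–N₂⁺ loses N₂: no meaningful conjugate acid; N₂ departs as an exceptionally stable neutral molecule
cyclohexyl–OTf loses OTf⁻: pKₐ(CF₃SO₃H (triflic acid)) ≈ -14
cyclohexyl–Br loses Br⁻: pKₐ(HBr) ≈ -9
cyclohexyl–S(CH₃)₂⁺ loses SR'₂: pKₐ(R'₂SH⁺) ≈ -7
cyclohexyl–OC(O)C₆H₄NO₂ loses p-O₂N–C₆H₄–COO⁻: pKₐ(p-nitrobenzoic acid) ≈ 3.4
cyclohexyl–OC(CH₃)₃ loses (CH₃)₃CO⁻: pKₐ(t-BuOH) ≈ 18

cyclohexyl–N₂⁺ > cyclohexyl–OTf > cyclohexyl–Br > cyclohexyl–S(CH₃)₂⁺ > cyclohexyl–OC(O)C₆H₄NO₂ > cyclohexyl–OC(CH₃)₃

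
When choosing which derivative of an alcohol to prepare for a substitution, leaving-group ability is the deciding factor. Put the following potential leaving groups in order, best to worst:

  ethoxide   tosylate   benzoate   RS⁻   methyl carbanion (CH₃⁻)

A good leaving group is a weak base: the lower the pKₐ of its conjugate acid, the more readily it departs.
tosylate: pKₐ(p-CH₃C₆H₄SO₃H (TsOH)) ≈ -2.8
benzoate: pKₐ(C₆H₅COOH) ≈ 4.2
RS⁻: pKₐ(RSH (a thiol)) ≈ 10.5
ethoxide: pKₐ(CH₃CH₂OH) ≈ 16
methyl carbanion (CH₃⁻): pKₐ(CH₄) ≈ 48

tosylate > benzoate > RS⁻ > ethoxide > methyl carbanion (CH₃⁻)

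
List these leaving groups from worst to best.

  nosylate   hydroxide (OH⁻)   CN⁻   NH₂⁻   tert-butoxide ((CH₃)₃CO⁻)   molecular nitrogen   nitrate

Rank by basicity of the departing species: weakest base leaves most easily.
molecular nitrogen: no meaningful conjugate acid; N₂ departs as an exceptionally stable neutral molecule
nosylate: pKₐ(p-O₂NC₆H₄SO₃H) ≈ -3.5
nitrate: pKₐ(HNO₃) ≈ -1.3 — resonance-delocalised over three oxygens
CN⁻: pKₐ(HCN) ≈ 9.2 — sp carbon stabilises the charge somewhat, but still a poor LG
hydroxide (OH⁻): pKₐ(H₂O) ≈ 15.7
tert-butoxide ((CH₃)₃CO⁻): pKₐ(t-BuOH) ≈ 18
NH₂⁻: pKₐ(NH₃) ≈ 38 — extremely strong base; never a leaving group
Listed from poorest to best leaving group as asked.

NH₂⁻ < tert-butoxide ((CH₃)₃CO⁻) < hydroxide (OH⁻) < CN⁻ < nitrate < nosylate < molecular nitrogen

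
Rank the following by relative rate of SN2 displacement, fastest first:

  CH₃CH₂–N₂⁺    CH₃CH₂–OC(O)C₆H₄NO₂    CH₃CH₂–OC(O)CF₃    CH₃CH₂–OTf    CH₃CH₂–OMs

The skeletons are identical, so relative rate is governed entirely by leaving-group ability.
A good leaving group is a weak base: the lower the pKₐ of its conjugate acid, the more readily it departs.
CH₃CH₂–N₂⁺ loses N₂: no meaningful conjugate acid; N₂ departs as an exceptionally stable neutral molecule
CH₃CH₂–OTf loses OTf⁻: pKₐ(CF₃SO₃H (triflic acid)) ≈ -14
CH₃CH₂–OMs loses OMs⁻: pKₐ(CH₃SO₃H (MsOH)) ≈ -1.9
CH₃CH₂–OC(O)CF₃ loses CF₃COO⁻: pKₐ(CF₃COOH) ≈ 0.2
CH₃CH₂–OC(O)C₆H₄NO₂ loses p-O₂N–C₆H₄–COO⁻: pKₐ(p-nitrobenzoic acid) ≈ 3.4

CH₃CH₂–N₂⁺ > CH₃CH₂–OTf > CH₃CH₂–OMs > CH₃CH₂–OC(O)CF₃ > CH₃CH₂–OC(O)C₆H₄NO₂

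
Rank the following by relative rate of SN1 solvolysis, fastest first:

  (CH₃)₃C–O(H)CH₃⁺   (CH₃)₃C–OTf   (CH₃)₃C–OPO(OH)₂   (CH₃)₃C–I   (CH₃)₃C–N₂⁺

(CH₃)₃C–N₂⁺ > (CH₃)₃C–OTf > (CH₃)₃C–I > (CH₃)₃C–O(H)CH₃⁺ > (CH₃)₃C–OPO(OH)₂

With the same alkyl group throughout, only the leaving group differentiates the rates.
The more stable X⁻ (or X) is on its own — i.e. the weaker a base it is — the better a leaving group it makes.
(CH₃)₃C–N₂⁺ loses N₂: no meaningful conjugate acid; N₂ departs as an exceptionally stable neutral molecule
(CH₃)₃C–OTf loses OTf⁻: pKₐ(CF₃SO₃H (triflic acid)) ≈ -14
(CH₃)₃C–I loses I⁻: pKₐ(HI) ≈ -10
(CH₃)₃C–O(H)CH₃⁺ loses R'OH: pKₐ(R'OH₂⁺) ≈ -2.4
(CH₃)₃C–OPO(OH)₂ loses H₂PO₄⁻: pKₐ(H₃PO₄) ≈ 2.1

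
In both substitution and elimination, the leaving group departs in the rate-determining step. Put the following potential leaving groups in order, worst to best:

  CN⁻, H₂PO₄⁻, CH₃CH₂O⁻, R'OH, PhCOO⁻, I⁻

CH₃CH₂O⁻ < CN⁻ < PhCOO⁻ < H₂PO₄⁻ < R'OH < I⁻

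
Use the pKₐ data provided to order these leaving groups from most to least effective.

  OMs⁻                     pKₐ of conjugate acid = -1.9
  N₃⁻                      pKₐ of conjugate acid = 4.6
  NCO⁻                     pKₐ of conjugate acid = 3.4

Lower conjugate-acid pKₐ ⇒ weaker base ⇒ better leaving group.
Sorting by the given values: OMs⁻ (-1.9), NCO⁻ (3.4), N₃⁻ (4.6).

OMs⁻ > NCO⁻ > N₃⁻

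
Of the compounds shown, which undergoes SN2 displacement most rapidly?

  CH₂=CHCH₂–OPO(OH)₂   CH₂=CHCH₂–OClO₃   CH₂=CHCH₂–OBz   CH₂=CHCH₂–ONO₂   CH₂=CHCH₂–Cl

With the same alkyl group throughout, only the leaving group differentiates the rates.
The more stable X⁻ (or X) is on its own — i.e. the weaker a base it is — the better a leaving group it makes.
CH₂=CHCH₂–OClO₃ loses ClO₄⁻: pKₐ(HClO₄) ≈ -10
CH₂=CHCH₂–Cl loses Cl⁻: pKₐ(HCl) ≈ -7
CH₂=CHCH₂–ONO₂ loses NO₃⁻: pKₐ(HNO₃) ≈ -1.3
CH₂=CHCH₂–OPO(OH)₂ loses H₂PO₄⁻: pKₐ(H₃PO₄) ≈ 2.1
CH₂=CHCH₂–OBz loses PhCOO⁻: pKₐ(C₆H₅COOH) ≈ 4.2

CH₂=CHCH₂–OClO₃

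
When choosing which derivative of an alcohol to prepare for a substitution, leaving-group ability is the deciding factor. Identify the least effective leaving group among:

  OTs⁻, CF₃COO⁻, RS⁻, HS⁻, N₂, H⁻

H⁻

Leaving-group ability tracks the stability of the departed species; conjugate-acid pKₐ is the usual yardstick (lower pKₐ → better LG).
N₂: no meaningful conjugate acid; N₂ departs as an exceptionally stable neutral molecule
OTs⁻: pKₐ(p-CH₃C₆H₄SO₃H (TsOH)) ≈ -2.8
CF₃COO⁻: pKₐ(CF₃COOH) ≈ 0.2
HS⁻: pKₐ(H₂S) ≈ 7
RS⁻: pKₐ(RSH (a thiol)) ≈ 10.5
H⁻: pKₐ(H₂) ≈ 36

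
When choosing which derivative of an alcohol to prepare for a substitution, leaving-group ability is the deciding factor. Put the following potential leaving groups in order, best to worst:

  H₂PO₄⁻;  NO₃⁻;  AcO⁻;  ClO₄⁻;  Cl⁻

Leaving-group ability tracks the stability of the departed species; conjugate-acid pKₐ is the usual yardstick (lower pKₐ → better LG).
ClO₄⁻: pKₐ(HClO₄) ≈ -10
Cl⁻: pKₐ(HCl) ≈ -7
NO₃⁻: pKₐ(HNO₃) ≈ -1.3 — resonance-delocalised over three oxygens
H₂PO₄⁻: pKₐ(H₃PO₄) ≈ 2.1
AcO⁻: pKₐ(CH₃COOH) ≈ 4.8 — resonance-stabilised but still a weak base

ClO₄⁻ > Cl⁻ > NO₃⁻ > H₂PO₄⁻ > AcO⁻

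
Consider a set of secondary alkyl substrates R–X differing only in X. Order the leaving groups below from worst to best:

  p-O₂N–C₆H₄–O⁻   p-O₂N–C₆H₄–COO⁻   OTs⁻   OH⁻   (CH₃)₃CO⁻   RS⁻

(CH₃)₃CO⁻ < OH⁻ < RS⁻ < p-O₂N–C₆H₄–O⁻ < p-O₂N–C₆H₄–COO⁻ < OTs⁻

Rank by basicity of the departing species: weakest base leaves most easily.
OTs⁻: pKₐ(p-CH₃C₆H₄SO₃H (TsOH)) ≈ -2.8
p-O₂N–C₆H₄–COO⁻: pKₐ(p-nitrobenzoic acid) ≈ 3.4
p-O₂N–C₆H₄–O⁻: pKₐ(p-nitrophenol) ≈ 7.2
RS⁻: pKₐ(RSH (a thiol)) ≈ 10.5
OH⁻: pKₐ(H₂O) ≈ 15.7
(CH₃)₃CO⁻: pKₐ(t-BuOH) ≈ 18
The question asks for worst first, so the sequence is read in increasing leaving-group ability.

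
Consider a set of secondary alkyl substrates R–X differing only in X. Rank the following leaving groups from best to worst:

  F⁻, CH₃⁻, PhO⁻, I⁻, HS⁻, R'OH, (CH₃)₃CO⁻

A good leaving group is a weak base: the lower the pKₐ of its conjugate acid, the more readily it departs.
I⁻: pKₐ(HI) ≈ -10 — large, highly polarisable; very weak base
R'OH: pKₐ(R'OH₂⁺) ≈ -2.4 — neutral; leaves from a protonated ether (an oxonium ion, R–O(H)R'⁺)
F⁻: pKₐ(HF) ≈ 3.2 — small and strongly basic; the poor halide leaving group
HS⁻: pKₐ(H₂S) ≈ 7 — larger and more polarisable than the oxygen analogue
PhO⁻: pKₐ(C₆H₅OH (phenol)) ≈ 10
(CH₃)₃CO⁻: pKₐ(t-BuOH) ≈ 18
CH₃⁻: pKₐ(CH₄) ≈ 48 — unstabilised carbanion; the worst conceivable leaving group

I⁻ > R'OH > F⁻ > HS⁻ > PhO⁻ > (CH₃)₃CO⁻ > CH₃⁻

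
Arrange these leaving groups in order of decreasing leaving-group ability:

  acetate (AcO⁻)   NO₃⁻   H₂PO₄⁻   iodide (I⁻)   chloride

iodide (I⁻) > chloride > NO₃⁻ > H₂PO₄⁻ > acetate (AcO⁻)

iodide (I⁻): pKₐ(HI) ≈ -10 — large, highly polarisable; very weak base
chloride: pKₐ(HCl) ≈ -7
NO₃⁻: pKₐ(HNO₃) ≈ -1.3
H₂PO₄⁻: pKₐ(H₃PO₄) ≈ 2.1
acetate (AcO⁻): pKₐ(CH₃COOH) ≈ 4.8 — resonance-stabilised but still a weak base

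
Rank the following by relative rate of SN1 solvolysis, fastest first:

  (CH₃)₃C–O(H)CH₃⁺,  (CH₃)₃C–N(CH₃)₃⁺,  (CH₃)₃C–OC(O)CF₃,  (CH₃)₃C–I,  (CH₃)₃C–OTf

(CH₃)₃C–OTf > (CH₃)₃C–I > (CH₃)₃C–O(H)CH₃⁺ > (CH₃)₃C–OC(O)CF₃ > (CH₃)₃C–N(CH₃)₃⁺

Identical carbon frameworks mean the comparison reduces to leaving-group quality.
Leaving-group ability tracks the stability of the departed species; conjugate-acid pKₐ is the usual yardstick (lower pKₐ → better LG).
(CH₃)₃C–OTf loses OTf⁻: pKₐ(CF₃SO₃H (triflic acid)) ≈ -14
(CH₃)₃C–I loses I⁻: pKₐ(HI) ≈ -10
(CH₃)₃C–O(H)CH₃⁺ loses R'OH: pKₐ(R'OH₂⁺) ≈ -2.4
(CH₃)₃C–OC(O)CF₃ loses CF₃COO⁻: pKₐ(CF₃COOH) ≈ 0.2
(CH₃)₃C–N(CH₃)₃⁺ loses NR'₃: pKₐ(R'₃NH⁺) ≈ 10.7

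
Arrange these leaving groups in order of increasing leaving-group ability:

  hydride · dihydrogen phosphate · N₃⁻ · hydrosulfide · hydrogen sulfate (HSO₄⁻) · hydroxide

hydrogen sulfate (HSO₄⁻): pKₐ(H₂SO₄) ≈ -3
dihydrogen phosphate: pKₐ(H₃PO₄) ≈ 2.1
N₃⁻: pKₐ(HN₃) ≈ 4.7
hydrosulfide: pKₐ(H₂S) ≈ 7
hydroxide: pKₐ(H₂O) ≈ 15.7
hydride: pKₐ(H₂) ≈ 36
Listed from poorest to best leaving group as asked.

hydride < hydroxide < hydrosulfide < N₃⁻ < dihydrogen phosphate < hydrogen sulfate (HSO₄⁻)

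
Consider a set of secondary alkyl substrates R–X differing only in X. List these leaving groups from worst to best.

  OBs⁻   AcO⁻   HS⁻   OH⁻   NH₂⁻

NH₂⁻ < OH⁻ < HS⁻ < AcO⁻ < OBs⁻

A good leaving group is a weak base: the lower the pKₐ of its conjugate acid, the more readily it departs.
OBs⁻: pKₐ(p-BrC₆H₄SO₃H) ≈ -2.8
AcO⁻: pKₐ(CH₃COOH) ≈ 4.8 — resonance-stabilised but still a weak base
HS⁻: pKₐ(H₂S) ≈ 7 — larger and more polarisable than the oxygen analogue
OH⁻: pKₐ(H₂O) ≈ 15.7 — strong base; essentially never leaves without prior activation
NH₂⁻: pKₐ(NH₃) ≈ 38 — extremely strong base; never a leaving group
The question asks for worst first, so the sequence is read in increasing leaving-group ability.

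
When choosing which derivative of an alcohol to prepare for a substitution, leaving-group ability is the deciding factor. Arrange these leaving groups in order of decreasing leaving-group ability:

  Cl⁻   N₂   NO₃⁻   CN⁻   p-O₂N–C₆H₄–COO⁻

N₂ > Cl⁻ > NO₃⁻ > p-O₂N–C₆H₄–COO⁻ > CN⁻

Leaving-group ability tracks the stability of the departed species; conjugate-acid pKₐ is the usual yardstick (lower pKₐ → better LG).
N₂: no meaningful conjugate acid; N₂ departs as an exceptionally stable neutral molecule
Cl⁻: pKₐ(HCl) ≈ -7
NO₃⁻: pKₐ(HNO₃) ≈ -1.3 — resonance-delocalised over three oxygens
p-O₂N–C₆H₄–COO⁻: pKₐ(p-nitrobenzoic acid) ≈ 3.4
CN⁻: pKₐ(HCN) ≈ 9.2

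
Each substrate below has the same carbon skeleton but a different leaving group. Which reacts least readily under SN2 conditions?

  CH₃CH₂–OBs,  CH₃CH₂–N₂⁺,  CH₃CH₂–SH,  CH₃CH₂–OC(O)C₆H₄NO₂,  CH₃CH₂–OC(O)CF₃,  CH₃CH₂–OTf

CH₃CH₂–SH

With the same alkyl group throughout, only the leaving group differentiates the rates.
The more stable X⁻ (or X) is on its own — i.e. the weaker a base it is — the better a leaving group it makes.
CH₃CH₂–N₂⁺ loses N₂: no meaningful conjugate acid; N₂ departs as an exceptionally stable neutral molecule
CH₃CH₂–OTf loses OTf⁻: pKₐ(CF₃SO₃H (triflic acid)) ≈ -14
CH₃CH₂–OBs loses OBs⁻: pKₐ(p-BrC₆H₄SO₃H) ≈ -2.8
CH₃CH₂–OC(O)CF₃ loses CF₃COO⁻: pKₐ(CF₃COOH) ≈ 0.2
CH₃CH₂–OC(O)C₆H₄NO₂ loses p-O₂N–C₆H₄–COO⁻: pKₐ(p-nitrobenzoic acid) ≈ 3.4
CH₃CH₂–SH loses HS⁻: pKₐ(H₂S) ≈ 7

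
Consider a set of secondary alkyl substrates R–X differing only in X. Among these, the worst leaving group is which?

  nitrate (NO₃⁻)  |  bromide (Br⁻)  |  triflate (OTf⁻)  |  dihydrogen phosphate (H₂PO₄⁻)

dihydrogen phosphate (H₂PO₄⁻)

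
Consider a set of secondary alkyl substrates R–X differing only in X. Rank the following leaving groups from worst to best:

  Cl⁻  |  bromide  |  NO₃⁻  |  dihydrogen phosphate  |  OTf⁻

The more stable X⁻ (or X) is on its own — i.e. the weaker a base it is — the better a leaving group it makes.
OTf⁻: pKₐ(CF₃SO₃H (triflic acid)) ≈ -14
bromide: pKₐ(HBr) ≈ -9 — weak base; good leaving group
Cl⁻: pKₐ(HCl) ≈ -7 — moderately weak base
NO₃⁻: pKₐ(HNO₃) ≈ -1.3 — resonance-delocalised over three oxygens
dihydrogen phosphate: pKₐ(H₃PO₄) ≈ 2.1 — moderate base; biological leaving group after further activation
The question asks for worst first, so the sequence is read in increasing leaving-group ability.

dihydrogen phosphate < NO₃⁻ < Cl⁻ < bromide < OTf⁻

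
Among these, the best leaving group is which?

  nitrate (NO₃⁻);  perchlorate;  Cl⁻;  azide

perchlorate

Rank by basicity of the departing species: weakest base leaves most easily.
perchlorate: pKₐ(HClO₄) ≈ -10
Cl⁻: pKₐ(HCl) ≈ -7
nitrate (NO₃⁻): pKₐ(HNO₃) ≈ -1.3
azide: pKₐ(HN₃) ≈ 4.7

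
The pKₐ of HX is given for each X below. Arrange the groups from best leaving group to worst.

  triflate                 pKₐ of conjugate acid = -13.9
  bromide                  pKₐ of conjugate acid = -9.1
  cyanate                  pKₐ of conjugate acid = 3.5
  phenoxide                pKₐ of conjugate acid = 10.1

triflate > bromide > cyanate > phenoxide

Lower conjugate-acid pKₐ ⇒ weaker base ⇒ better leaving group.
Sorting by the given values: triflate (-13.9), bromide (-9.1), cyanate (3.5), phenoxide (10.1).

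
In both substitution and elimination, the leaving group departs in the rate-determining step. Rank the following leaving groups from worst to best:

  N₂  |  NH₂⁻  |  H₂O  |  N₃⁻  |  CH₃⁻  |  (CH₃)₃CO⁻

CH₃⁻ < NH₂⁻ < (CH₃)₃CO⁻ < N₃⁻ < H₂O < N₂

N₂: no meaningful conjugate acid; N₂ departs as an exceptionally stable neutral molecule
H₂O: pKₐ(H₃O⁺) ≈ -1.7
N₃⁻: pKₐ(HN₃) ≈ 4.7
(CH₃)₃CO⁻: pKₐ(t-BuOH) ≈ 18
NH₂⁻: pKₐ(NH₃) ≈ 38
CH₃⁻: pKₐ(CH₄) ≈ 48
The question asks for worst first, so the sequence is read in increasing leaving-group ability.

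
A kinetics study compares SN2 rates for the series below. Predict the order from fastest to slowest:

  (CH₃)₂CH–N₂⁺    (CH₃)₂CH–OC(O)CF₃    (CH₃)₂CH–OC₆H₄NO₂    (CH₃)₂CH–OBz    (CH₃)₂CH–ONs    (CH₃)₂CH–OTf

Identical carbon frameworks mean the comparison reduces to leaving-group quality.
Rank by basicity of the departing species: weakest base leaves most easily.
(CH₃)₂CH–N₂⁺ loses N₂: no meaningful conjugate acid; N₂ departs as an exceptionally stable neutral molecule
(CH₃)₂CH–OTf loses OTf⁻: pKₐ(CF₃SO₃H (triflic acid)) ≈ -14
(CH₃)₂CH–ONs loses ONs⁻: pKₐ(p-O₂NC₆H₄SO₃H) ≈ -3.5
(CH₃)₂CH–OC(O)CF₃ loses CF₃COO⁻: pKₐ(CF₃COOH) ≈ 0.2
(CH₃)₂CH–OBz loses PhCOO⁻: pKₐ(C₆H₅COOH) ≈ 4.2
(CH₃)₂CH–OC₆H₄NO₂ loses p-O₂N–C₆H₄–O⁻: pKₐ(p-nitrophenol) ≈ 7.2

(CH₃)₂CH–N₂⁺ > (CH₃)₂CH–OTf > (CH₃)₂CH–ONs > (CH₃)₂CH–OC(O)CF₃ > (CH₃)₂CH–OBz > (CH₃)₂CH–OC₆H₄NO₂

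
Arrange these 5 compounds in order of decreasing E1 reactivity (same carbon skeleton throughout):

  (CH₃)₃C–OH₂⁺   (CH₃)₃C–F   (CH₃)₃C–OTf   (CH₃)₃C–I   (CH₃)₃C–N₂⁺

(CH₃)₃C–N₂⁺ > (CH₃)₃C–OTf > (CH₃)₃C–I > (CH₃)₃C–OH₂⁺ > (CH₃)₃C–F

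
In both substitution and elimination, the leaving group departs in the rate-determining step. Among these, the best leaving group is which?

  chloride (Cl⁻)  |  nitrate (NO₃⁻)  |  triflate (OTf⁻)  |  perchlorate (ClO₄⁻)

triflate (OTf⁻)

Rank by basicity of the departing species: weakest base leaves most easily.
triflate (OTf⁻): pKₐ(CF₃SO₃H (triflic acid)) ≈ -14
perchlorate (ClO₄⁻): pKₐ(HClO₄) ≈ -10
chloride (Cl⁻): pKₐ(HCl) ≈ -7
nitrate (NO₃⁻): pKₐ(HNO₃) ≈ -1.3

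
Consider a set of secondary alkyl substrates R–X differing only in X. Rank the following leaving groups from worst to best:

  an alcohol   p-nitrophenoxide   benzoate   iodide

p-nitrophenoxide < benzoate < an alcohol < iodide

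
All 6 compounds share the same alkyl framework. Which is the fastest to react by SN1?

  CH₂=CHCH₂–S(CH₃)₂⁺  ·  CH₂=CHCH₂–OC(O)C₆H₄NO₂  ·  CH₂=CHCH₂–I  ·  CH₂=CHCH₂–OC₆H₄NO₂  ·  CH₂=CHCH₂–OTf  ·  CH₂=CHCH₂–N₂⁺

Identical carbon frameworks mean the comparison reduces to leaving-group quality.
The more stable X⁻ (or X) is on its own — i.e. the weaker a base it is — the better a leaving group it makes.
CH₂=CHCH₂–N₂⁺ loses N₂: no meaningful conjugate acid; N₂ departs as an exceptionally stable neutral molecule
CH₂=CHCH₂–OTf loses OTf⁻: pKₐ(CF₃SO₃H (triflic acid)) ≈ -14
CH₂=CHCH₂–I loses I⁻: pKₐ(HI) ≈ -10
CH₂=CHCH₂–S(CH₃)₂⁺ loses SR'₂: pKₐ(R'₂SH⁺) ≈ -7
CH₂=CHCH₂–OC(O)C₆H₄NO₂ loses p-O₂N–C₆H₄–COO⁻: pKₐ(p-nitrobenzoic acid) ≈ 3.4
CH₂=CHCH₂–OC₆H₄NO₂ loses p-O₂N–C₆H₄–O⁻: pKₐ(p-nitrophenol) ≈ 7.2

CH₂=CHCH₂–N₂⁺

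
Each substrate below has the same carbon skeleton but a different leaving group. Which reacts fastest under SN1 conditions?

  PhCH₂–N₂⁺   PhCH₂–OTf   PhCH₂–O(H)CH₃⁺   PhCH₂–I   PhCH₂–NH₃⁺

Identical carbon frameworks mean the comparison reduces to leaving-group quality.
The more stable X⁻ (or X) is on its own — i.e. the weaker a base it is — the better a leaving group it makes.
PhCH₂–N₂⁺ loses N₂: no meaningful conjugate acid; N₂ departs as an exceptionally stable neutral molecule
PhCH₂–OTf loses OTf⁻: pKₐ(CF₃SO₃H (triflic acid)) ≈ -14
PhCH₂–I loses I⁻: pKₐ(HI) ≈ -10
PhCH₂–O(H)CH₃⁺ loses R'OH: pKₐ(R'OH₂⁺) ≈ -2.4
PhCH₂–NH₃⁺ loses NH₃: pKₐ(NH₄⁺) ≈ 9.2

PhCH₂–N₂⁺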